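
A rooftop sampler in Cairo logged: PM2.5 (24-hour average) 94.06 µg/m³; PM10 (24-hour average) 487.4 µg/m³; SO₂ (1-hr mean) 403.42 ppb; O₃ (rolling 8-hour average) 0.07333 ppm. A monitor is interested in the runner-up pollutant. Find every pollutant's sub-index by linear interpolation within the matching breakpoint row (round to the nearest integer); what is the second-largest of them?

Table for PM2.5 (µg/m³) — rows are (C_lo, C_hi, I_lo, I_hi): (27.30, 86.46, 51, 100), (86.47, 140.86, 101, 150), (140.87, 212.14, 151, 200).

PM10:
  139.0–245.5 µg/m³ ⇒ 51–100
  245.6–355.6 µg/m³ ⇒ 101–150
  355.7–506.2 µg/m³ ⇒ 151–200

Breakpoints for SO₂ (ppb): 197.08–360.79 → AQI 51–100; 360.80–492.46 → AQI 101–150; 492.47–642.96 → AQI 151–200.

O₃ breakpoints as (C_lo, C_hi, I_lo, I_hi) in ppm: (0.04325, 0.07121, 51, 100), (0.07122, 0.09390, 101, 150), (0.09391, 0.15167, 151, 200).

117

PM2.5: 94.06 lies in 86.47–140.86, so I_lo=101, I_hi=150, C_lo=86.47, C_hi=140.86.
(150−101)/(140.86−86.47) × (94.06−86.47) + 101 = 49/54.39 × 7.59 + 101 ≈ 107.84 → 108.
PM10: row 355.7–506.2 (AQI 151–200). (200−151)·(487.4−355.7)/(506.2−355.7) + 151 = 49·131.7/150.5 + 151 ≈ 193.88 → 194.
SO₂: 403.42 lies in 360.80–492.46, so I_lo=101, I_hi=150, C_lo=360.80, C_hi=492.46.
(150−101)/(492.46−360.80) × (403.42−360.80) + 101 = 49/131.66 × 42.62 + 101 ≈ 116.86 → 117.
O₃ 0.07333: bracket 0.07122–0.09390 → index 101–150; slope 49/0.02268, offset 0.00211.
AQI = 101 + 49/0.02268·0.00211 ≈ 105.56 ⇒ 106.
Sub-indices: PM2.5→108, PM10→194, SO₂→117, O₃→106. Ranked high→low: 194, 117, 108, 106. Second-highest sub-index = 117.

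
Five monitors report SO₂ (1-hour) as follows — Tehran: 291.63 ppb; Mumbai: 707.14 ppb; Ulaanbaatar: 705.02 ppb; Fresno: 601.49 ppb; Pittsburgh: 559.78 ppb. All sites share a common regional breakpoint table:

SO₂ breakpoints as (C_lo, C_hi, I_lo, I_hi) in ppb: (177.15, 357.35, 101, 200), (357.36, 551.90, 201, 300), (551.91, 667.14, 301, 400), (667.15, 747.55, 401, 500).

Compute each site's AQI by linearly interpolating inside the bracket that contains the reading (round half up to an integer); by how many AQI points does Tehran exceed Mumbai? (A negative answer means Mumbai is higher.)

-286

Tehran: 291.63 lies in 177.15–357.35, so I_lo=101, I_hi=200, C_lo=177.15, C_hi=357.35.
(200−101)/(357.35−177.15) × (291.63−177.15) + 101 = 99/180.20 × 114.48 + 101 ≈ 163.89 → 164.
Mumbai 707.14: bracket 667.15–747.55 → index 401–500; slope 99/80.40, offset 39.99.
AQI = 401 + 99/80.40·39.99 ≈ 450.24 ⇒ 450.
Ulaanbaatar: row 667.15–747.55 (AQI 401–500). (500−401)·(705.02−667.15)/(747.55−667.15) + 401 = 99·37.87/80.40 + 401 ≈ 447.63 → 448.
Fresno: 601.49 ∈ [551.91, 667.14] ↔ index [301, 400].
301 + (601.49−551.91)·(400−301)/(667.14−551.91) = 301 + 49.58·99/115.23 ≈ 343.60, so AQI = 344.
Pittsburgh: 559.78 ∈ [551.91, 667.14] ↔ index [301, 400].
301 + (559.78−551.91)·(400−301)/(667.14−551.91) = 301 + 7.87·99/115.23 ≈ 307.76, so AQI = 308.
AQIs: Tehran=164, Mumbai=450, Ulaanbaatar=448, Fresno=344, Pittsburgh=308. Tehran (164) − Mumbai (450) = -286.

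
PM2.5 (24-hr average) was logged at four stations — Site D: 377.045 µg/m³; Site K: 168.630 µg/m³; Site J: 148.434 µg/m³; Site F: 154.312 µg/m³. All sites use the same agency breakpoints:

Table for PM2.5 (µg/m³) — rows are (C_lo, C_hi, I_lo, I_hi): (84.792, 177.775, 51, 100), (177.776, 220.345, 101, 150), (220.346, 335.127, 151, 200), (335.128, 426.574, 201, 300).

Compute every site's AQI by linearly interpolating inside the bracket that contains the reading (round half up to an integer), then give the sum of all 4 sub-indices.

Site D: 377.045 lies in 335.128–426.574, so I_lo=201, I_hi=300, C_lo=335.128, C_hi=426.574.
(300−201)/(426.574−335.128) × (377.045−335.128) + 201 = 99/91.446 × 41.917 + 201 ≈ 246.38 → 246.
Site K: 168.630 ∈ [84.792, 177.775] ↔ index [51, 100].
51 + (168.630−84.792)·(100−51)/(177.775−84.792) = 51 + 83.838·49/92.983 ≈ 95.18, so AQI = 95.
Site J: row 84.792–177.775 (AQI 51–100). (100−51)·(148.434−84.792)/(177.775−84.792) + 51 = 49·63.642/92.983 + 51 ≈ 84.54 → 85.
Site F: row 84.792–177.775 (AQI 51–100). (100−51)·(154.312−84.792)/(177.775−84.792) + 51 = 49·69.520/92.983 + 51 ≈ 87.64 → 88.
AQIs: Site D=246, Site K=95, Site J=85, Site F=88. Sum = 246 + 95 + 85 + 88 = 514.

514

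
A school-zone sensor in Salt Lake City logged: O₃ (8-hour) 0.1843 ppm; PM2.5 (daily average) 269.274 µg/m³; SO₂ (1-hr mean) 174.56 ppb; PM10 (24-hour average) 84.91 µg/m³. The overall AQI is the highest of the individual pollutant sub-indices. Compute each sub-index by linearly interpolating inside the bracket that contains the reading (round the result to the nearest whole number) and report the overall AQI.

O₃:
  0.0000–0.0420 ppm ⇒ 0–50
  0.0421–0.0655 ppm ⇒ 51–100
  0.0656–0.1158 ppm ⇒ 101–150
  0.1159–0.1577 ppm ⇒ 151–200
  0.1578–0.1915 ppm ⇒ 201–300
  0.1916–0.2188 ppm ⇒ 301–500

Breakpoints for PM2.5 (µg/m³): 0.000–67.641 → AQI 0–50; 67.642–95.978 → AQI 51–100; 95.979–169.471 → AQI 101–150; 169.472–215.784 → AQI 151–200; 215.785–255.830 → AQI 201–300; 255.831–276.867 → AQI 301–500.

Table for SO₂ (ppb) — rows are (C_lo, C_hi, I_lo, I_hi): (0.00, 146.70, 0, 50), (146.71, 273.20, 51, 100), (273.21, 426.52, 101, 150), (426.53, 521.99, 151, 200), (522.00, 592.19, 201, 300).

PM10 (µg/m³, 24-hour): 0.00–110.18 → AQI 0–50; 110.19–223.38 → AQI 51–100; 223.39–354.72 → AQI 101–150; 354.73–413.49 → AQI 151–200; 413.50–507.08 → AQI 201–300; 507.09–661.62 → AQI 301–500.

428

O₃: 0.1843 lies in 0.1578–0.1915, so I_lo=201, I_hi=300, C_lo=0.1578, C_hi=0.1915.
(300−201)/(0.1915−0.1578) × (0.1843−0.1578) + 201 = 99/0.0337 × 0.0265 + 201 ≈ 278.85 → 279.
PM2.5: 269.274 ∈ [255.831, 276.867] ↔ index [301, 500].
301 + (269.274−255.831)·(500−301)/(276.867−255.831) = 301 + 13.443·199/21.036 ≈ 428.17, so AQI = 428.
SO₂: 174.56 lies in 146.71–273.20, so I_lo=51, I_hi=100, C_lo=146.71, C_hi=273.20.
(100−51)/(273.20−146.71) × (174.56−146.71) + 51 = 49/126.49 × 27.85 + 51 ≈ 61.79 → 62.
PM10: row 0.00–110.18 (AQI 0–50). (50−0)·(84.91−0.00)/(110.18−0.00) + 0 = 50·84.91/110.18 + 0 ≈ 38.53 → 39.
Sub-indices: O₃→279, PM2.5→428, SO₂→62, PM10→39. Overall AQI = max = 428; dominant pollutant is PM2.5.
AQI 428: Hazardous.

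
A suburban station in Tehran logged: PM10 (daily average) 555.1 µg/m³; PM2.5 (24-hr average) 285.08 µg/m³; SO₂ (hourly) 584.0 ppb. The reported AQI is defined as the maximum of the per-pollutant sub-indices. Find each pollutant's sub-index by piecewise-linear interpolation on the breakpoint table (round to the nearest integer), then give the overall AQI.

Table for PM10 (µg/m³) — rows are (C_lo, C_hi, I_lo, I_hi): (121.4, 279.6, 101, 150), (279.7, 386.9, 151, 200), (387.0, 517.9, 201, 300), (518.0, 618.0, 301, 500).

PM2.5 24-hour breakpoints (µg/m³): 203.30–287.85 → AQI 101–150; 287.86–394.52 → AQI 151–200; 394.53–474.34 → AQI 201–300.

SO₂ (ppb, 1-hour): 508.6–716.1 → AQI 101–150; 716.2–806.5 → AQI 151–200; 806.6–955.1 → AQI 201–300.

PM10: row 518.0–618.0 (AQI 301–500). (500−301)·(555.1−518.0)/(618.0−518.0) + 301 = 199·37.1/100.0 + 301 ≈ 374.83 → 375.
PM2.5: 285.08 ∈ [203.30, 287.85] ↔ index [101, 150].
101 + (285.08−203.30)·(150−101)/(287.85−203.30) = 101 + 81.78·49/84.55 ≈ 148.39, so AQI = 148.
SO₂ 584.0: bracket 508.6–716.1 → index 101–150; slope 49/207.5, offset 75.4.
AQI = 101 + 49/207.5·75.4 ≈ 118.81 ⇒ 119.
Sub-indices: PM10→375, PM2.5→148, SO₂→119. Overall AQI = max = 375; dominant pollutant is PM10.

375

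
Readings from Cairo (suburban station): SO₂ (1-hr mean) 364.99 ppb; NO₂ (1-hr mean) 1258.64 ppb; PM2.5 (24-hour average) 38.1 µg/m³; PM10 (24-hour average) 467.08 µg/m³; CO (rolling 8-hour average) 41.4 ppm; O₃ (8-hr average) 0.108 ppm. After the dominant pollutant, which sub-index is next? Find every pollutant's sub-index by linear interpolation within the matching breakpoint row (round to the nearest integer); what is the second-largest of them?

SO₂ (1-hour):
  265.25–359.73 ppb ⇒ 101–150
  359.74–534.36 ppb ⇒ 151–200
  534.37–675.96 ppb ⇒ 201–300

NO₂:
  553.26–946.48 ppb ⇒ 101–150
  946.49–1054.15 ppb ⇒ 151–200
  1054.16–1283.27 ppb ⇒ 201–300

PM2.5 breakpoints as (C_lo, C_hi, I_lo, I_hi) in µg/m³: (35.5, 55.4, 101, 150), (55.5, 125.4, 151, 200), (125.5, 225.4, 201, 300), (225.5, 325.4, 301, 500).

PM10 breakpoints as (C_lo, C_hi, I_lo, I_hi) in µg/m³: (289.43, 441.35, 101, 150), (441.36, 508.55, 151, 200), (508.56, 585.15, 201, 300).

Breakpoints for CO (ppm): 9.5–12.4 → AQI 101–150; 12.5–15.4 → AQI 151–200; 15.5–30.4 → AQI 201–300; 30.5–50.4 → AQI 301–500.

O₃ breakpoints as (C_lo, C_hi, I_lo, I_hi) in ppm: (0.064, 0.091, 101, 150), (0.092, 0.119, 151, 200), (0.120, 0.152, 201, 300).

SO₂ 364.99: bracket 359.74–534.36 → index 151–200; slope 49/174.62, offset 5.25.
AQI = 151 + 49/174.62·5.25 ≈ 152.47 ⇒ 152.
NO₂: 1258.64 ∈ [1054.16, 1283.27] ↔ index [201, 300].
201 + (1258.64−1054.16)·(300−201)/(1283.27−1054.16) = 201 + 204.48·99/229.11 ≈ 289.36, so AQI = 289.
PM2.5: row 35.5–55.4 (AQI 101–150). (150−101)·(38.1−35.5)/(55.4−35.5) + 101 = 49·2.6/19.9 + 101 ≈ 107.40 → 107.
PM10: row 441.36–508.55 (AQI 151–200). (200−151)·(467.08−441.36)/(508.55−441.36) + 151 = 49·25.72/67.19 + 151 ≈ 169.76 → 170.
CO: 41.4 ∈ [30.5, 50.4] ↔ index [301, 500].
301 + (41.4−30.5)·(500−301)/(50.4−30.5) = 301 + 10.9·199/19.9 ≈ 410.00, so AQI = 410.
O₃: 0.108 ∈ [0.092, 0.119] ↔ index [151, 200].
151 + (0.108−0.092)·(200−151)/(0.119−0.092) = 151 + 0.016·49/0.027 ≈ 180.04, so AQI = 180.
Sub-indices: SO₂→152, NO₂→289, PM2.5→107, PM10→170, CO→410, O₃→180. Ranked high→low: 410, 289, 180, 170, 152, 107. Second-highest sub-index = 289.

289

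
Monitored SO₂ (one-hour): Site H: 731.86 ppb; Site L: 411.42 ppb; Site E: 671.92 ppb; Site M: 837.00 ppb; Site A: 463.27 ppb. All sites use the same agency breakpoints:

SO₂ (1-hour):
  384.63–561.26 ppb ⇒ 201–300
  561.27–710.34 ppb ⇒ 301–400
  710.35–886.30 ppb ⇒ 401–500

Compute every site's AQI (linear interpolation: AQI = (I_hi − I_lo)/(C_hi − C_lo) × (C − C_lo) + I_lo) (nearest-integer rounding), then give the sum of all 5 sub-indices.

1720

Site H: 731.86 ∈ [710.35, 886.30] ↔ index [401, 500].
401 + (731.86−710.35)·(500−401)/(886.30−710.35) = 401 + 21.51·99/175.95 ≈ 413.10, so AQI = 413.
Site L: row 384.63–561.26 (AQI 201–300). (300−201)·(411.42−384.63)/(561.26−384.63) + 201 = 99·26.79/176.63 + 201 ≈ 216.02 → 216.
Site E: 671.92 lies in 561.27–710.34, so I_lo=301, I_hi=400, C_lo=561.27, C_hi=710.34.
(400−301)/(710.34−561.27) × (671.92−561.27) + 301 = 99/149.07 × 110.65 + 301 ≈ 374.48 → 374.
Site M: row 710.35–886.30 (AQI 401–500). (500−401)·(837.00−710.35)/(886.30−710.35) + 401 = 99·126.65/175.95 + 401 ≈ 472.26 → 472.
Site A: 463.27 ∈ [384.63, 561.26] ↔ index [201, 300].
201 + (463.27−384.63)·(300−201)/(561.26−384.63) = 201 + 78.64·99/176.63 ≈ 245.08, so AQI = 245.
AQIs: Site H=413, Site L=216, Site E=374, Site M=472, Site A=245. Sum = 413 + 216 + 374 + 472 + 245 = 1720.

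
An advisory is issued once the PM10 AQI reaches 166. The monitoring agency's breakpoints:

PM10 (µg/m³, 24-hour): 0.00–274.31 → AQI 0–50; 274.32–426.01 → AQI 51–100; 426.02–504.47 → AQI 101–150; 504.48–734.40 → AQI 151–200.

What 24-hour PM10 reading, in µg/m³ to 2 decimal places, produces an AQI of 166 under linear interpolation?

574.86

AQI 166 lies in the 151–200 band, which corresponds to 504.48–734.40 µg/m³.
C = 504.48 + (166−151)×(734.40−504.48)/(200−151) = 504.48 + 15×229.92/49 ≈ 574.8637 µg/m³ → 574.86 µg/m³ to 2 dp.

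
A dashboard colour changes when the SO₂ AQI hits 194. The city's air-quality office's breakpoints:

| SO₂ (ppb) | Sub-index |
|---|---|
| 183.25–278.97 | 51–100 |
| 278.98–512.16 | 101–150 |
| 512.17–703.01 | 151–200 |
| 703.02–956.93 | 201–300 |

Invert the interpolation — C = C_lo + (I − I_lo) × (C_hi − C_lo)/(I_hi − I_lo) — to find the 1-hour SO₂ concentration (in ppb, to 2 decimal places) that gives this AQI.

AQI 194 lies in the 151–200 band, which corresponds to 512.17–703.01 ppb.
C = 512.17 + (194−151)×(703.01−512.17)/(200−151) = 512.17 + 43×190.84/49 ≈ 679.6418 ppb → 679.64 ppb to 2 dp.

679.64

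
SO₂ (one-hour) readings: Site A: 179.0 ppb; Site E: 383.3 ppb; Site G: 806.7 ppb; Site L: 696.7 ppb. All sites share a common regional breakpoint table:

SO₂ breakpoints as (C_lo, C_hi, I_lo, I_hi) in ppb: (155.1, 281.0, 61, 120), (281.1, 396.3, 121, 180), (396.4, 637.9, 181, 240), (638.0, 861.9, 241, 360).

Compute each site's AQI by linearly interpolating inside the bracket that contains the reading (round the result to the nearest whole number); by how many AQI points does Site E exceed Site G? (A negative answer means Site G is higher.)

-158

Site A: 179.0 lies in 155.1–281.0, so I_lo=61, I_hi=120, C_lo=155.1, C_hi=281.0.
(120−61)/(281.0−155.1) × (179.0−155.1) + 61 = 59/125.9 × 23.9 + 61 ≈ 72.20 → 72.
Site E: 383.3 lies in 281.1–396.3, so I_lo=121, I_hi=180, C_lo=281.1, C_hi=396.3.
(180−121)/(396.3−281.1) × (383.3−281.1) + 121 = 59/115.2 × 102.2 + 121 ≈ 173.34 → 173.
Site G: 806.7 ∈ [638.0, 861.9] ↔ index [241, 360].
241 + (806.7−638.0)·(360−241)/(861.9−638.0) = 241 + 168.7·119/223.9 ≈ 330.66, so AQI = 331.
Site L: 696.7 lies in 638.0–861.9, so I_lo=241, I_hi=360, C_lo=638.0, C_hi=861.9.
(360−241)/(861.9−638.0) × (696.7−638.0) + 241 = 119/223.9 × 58.7 + 241 ≈ 272.20 → 272.
AQIs: Site A=72, Site E=173, Site G=331, Site L=272. Site E (173) − Site G (331) = -158.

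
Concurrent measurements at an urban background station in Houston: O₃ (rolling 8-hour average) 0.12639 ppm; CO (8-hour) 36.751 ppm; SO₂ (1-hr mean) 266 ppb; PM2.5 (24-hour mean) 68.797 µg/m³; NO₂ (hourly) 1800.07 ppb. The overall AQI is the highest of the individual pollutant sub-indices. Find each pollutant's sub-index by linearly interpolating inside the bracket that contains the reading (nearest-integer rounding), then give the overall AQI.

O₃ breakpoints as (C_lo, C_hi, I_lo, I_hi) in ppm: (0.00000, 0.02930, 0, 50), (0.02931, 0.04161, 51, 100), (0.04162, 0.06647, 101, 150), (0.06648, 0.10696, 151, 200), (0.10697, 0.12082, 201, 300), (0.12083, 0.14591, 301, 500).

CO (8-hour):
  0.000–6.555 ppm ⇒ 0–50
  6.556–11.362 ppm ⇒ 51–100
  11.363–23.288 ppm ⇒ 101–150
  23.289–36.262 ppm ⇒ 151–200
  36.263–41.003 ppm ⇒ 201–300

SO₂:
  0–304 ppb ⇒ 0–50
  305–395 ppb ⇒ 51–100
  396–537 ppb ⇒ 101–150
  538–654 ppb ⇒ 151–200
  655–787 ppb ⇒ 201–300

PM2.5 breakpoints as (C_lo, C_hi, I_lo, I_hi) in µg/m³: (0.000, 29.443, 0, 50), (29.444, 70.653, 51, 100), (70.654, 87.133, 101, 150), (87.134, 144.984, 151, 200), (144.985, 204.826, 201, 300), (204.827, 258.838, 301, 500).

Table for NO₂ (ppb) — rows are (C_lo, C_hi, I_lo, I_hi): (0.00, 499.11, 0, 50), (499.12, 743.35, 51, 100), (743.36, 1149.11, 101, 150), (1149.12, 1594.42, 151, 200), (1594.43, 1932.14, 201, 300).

345

O₃: 0.12639 ∈ [0.12083, 0.14591] ↔ index [301, 500].
301 + (0.12639−0.12083)·(500−301)/(0.14591−0.12083) = 301 + 0.00556·199/0.02508 ≈ 345.12, so AQI = 345.
CO: 36.751 lies in 36.263–41.003, so I_lo=201, I_hi=300, C_lo=36.263, C_hi=41.003.
(300−201)/(41.003−36.263) × (36.751−36.263) + 201 = 99/4.740 × 0.488 + 201 ≈ 211.19 → 211.
SO₂: row 0–304 (AQI 0–50). (50−0)·(266−0)/(304−0) + 0 = 50·266/304 + 0 ≈ 43.75 → 44.
PM2.5: 68.797 lies in 29.444–70.653, so I_lo=51, I_hi=100, C_lo=29.444, C_hi=70.653.
(100−51)/(70.653−29.444) × (68.797−29.444) + 51 = 49/41.209 × 39.353 + 51 ≈ 97.79 → 98.
NO₂: 1800.07 ∈ [1594.43, 1932.14] ↔ index [201, 300].
201 + (1800.07−1594.43)·(300−201)/(1932.14−1594.43) = 201 + 205.64·99/337.71 ≈ 261.28, so AQI = 261.
Sub-indices: O₃→345, CO→211, SO₂→44, PM2.5→98, NO₂→261. Overall AQI = max = 345; dominant pollutant is O₃.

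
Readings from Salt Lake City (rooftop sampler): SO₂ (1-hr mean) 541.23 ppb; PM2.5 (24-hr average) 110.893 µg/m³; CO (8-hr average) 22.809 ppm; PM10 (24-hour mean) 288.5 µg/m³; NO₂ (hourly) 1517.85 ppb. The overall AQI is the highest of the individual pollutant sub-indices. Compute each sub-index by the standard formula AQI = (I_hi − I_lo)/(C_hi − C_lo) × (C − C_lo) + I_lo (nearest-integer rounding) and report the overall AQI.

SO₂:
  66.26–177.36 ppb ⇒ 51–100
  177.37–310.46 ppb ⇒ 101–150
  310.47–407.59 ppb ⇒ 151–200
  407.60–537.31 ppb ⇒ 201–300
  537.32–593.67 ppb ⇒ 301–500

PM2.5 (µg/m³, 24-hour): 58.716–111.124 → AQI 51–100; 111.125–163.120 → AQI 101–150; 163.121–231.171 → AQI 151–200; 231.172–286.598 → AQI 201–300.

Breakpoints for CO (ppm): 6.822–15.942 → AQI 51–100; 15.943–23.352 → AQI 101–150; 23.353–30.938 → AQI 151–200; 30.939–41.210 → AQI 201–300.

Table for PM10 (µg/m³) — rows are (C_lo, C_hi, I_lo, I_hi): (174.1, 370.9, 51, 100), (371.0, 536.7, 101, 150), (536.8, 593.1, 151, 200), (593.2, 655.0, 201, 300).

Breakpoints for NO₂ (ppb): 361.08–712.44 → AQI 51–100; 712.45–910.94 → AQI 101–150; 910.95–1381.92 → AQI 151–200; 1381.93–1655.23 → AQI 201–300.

315

SO₂: 541.23 lies in 537.32–593.67, so I_lo=301, I_hi=500, C_lo=537.32, C_hi=593.67.
(500−301)/(593.67−537.32) × (541.23−537.32) + 301 = 199/56.35 × 3.91 + 301 ≈ 314.81 → 315.
PM2.5: 110.893 ∈ [58.716, 111.124] ↔ index [51, 100].
51 + (110.893−58.716)·(100−51)/(111.124−58.716) = 51 + 52.177·49/52.408 ≈ 99.78, so AQI = 100.
CO: row 15.943–23.352 (AQI 101–150). (150−101)·(22.809−15.943)/(23.352−15.943) + 101 = 49·6.866/7.409 + 101 ≈ 146.41 → 146.
PM10 288.5: bracket 174.1–370.9 → index 51–100; slope 49/196.8, offset 114.4.
AQI = 51 + 49/196.8·114.4 ≈ 79.48 ⇒ 79.
NO₂ 1517.85: bracket 1381.93–1655.23 → index 201–300; slope 99/273.30, offset 135.92.
AQI = 201 + 99/273.30·135.92 ≈ 250.24 ⇒ 250.
Sub-indices: SO₂→315, PM2.5→100, CO→146, PM10→79, NO₂→250. Overall AQI = max = 315; dominant pollutant is SO₂.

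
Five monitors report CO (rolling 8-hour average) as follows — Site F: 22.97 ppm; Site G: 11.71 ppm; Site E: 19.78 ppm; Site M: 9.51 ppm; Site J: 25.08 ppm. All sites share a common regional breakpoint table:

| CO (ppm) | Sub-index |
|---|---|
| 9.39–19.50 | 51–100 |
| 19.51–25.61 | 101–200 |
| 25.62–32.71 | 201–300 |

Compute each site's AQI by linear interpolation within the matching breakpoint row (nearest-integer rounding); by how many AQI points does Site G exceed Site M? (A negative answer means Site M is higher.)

10

Site F: 22.97 ∈ [19.51, 25.61] ↔ index [101, 200].
101 + (22.97−19.51)·(200−101)/(25.61−19.51) = 101 + 3.46·99/6.10 ≈ 157.15, so AQI = 157.
Site G: 11.71 lies in 9.39–19.50, so I_lo=51, I_hi=100, C_lo=9.39, C_hi=19.50.
(100−51)/(19.50−9.39) × (11.71−9.39) + 51 = 49/10.11 × 2.32 + 51 ≈ 62.24 → 62.
Site E 19.78: bracket 19.51–25.61 → index 101–200; slope 99/6.10, offset 0.27.
AQI = 101 + 99/6.10·0.27 ≈ 105.38 ⇒ 105.
Site M: row 9.39–19.50 (AQI 51–100). (100−51)·(9.51−9.39)/(19.50−9.39) + 51 = 49·0.12/10.11 + 51 ≈ 51.58 → 52.
Site J: 25.08 lies in 19.51–25.61, so I_lo=101, I_hi=200, C_lo=19.51, C_hi=25.61.
(200−101)/(25.61−19.51) × (25.08−19.51) + 101 = 99/6.10 × 5.57 + 101 ≈ 191.40 → 191.
AQIs: Site F=157, Site G=62, Site E=105, Site M=52, Site J=191. Site G (62) − Site M (52) = 10.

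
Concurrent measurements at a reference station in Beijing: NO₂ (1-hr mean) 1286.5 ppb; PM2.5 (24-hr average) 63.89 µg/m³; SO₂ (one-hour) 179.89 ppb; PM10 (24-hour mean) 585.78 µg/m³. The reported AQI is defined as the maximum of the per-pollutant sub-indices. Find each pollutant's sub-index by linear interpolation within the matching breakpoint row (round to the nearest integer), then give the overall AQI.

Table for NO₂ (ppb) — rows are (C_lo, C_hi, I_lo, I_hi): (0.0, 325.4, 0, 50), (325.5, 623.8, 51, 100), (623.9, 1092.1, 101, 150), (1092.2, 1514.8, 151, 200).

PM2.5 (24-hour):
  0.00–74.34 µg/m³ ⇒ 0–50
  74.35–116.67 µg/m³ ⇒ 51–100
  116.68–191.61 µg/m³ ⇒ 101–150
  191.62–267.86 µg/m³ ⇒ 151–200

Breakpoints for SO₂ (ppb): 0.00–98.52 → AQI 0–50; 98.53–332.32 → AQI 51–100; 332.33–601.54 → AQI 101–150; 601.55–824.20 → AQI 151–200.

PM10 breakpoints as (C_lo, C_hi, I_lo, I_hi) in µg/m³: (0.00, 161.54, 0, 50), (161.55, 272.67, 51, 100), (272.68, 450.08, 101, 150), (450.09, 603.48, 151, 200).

194

NO₂: 1286.5 lies in 1092.2–1514.8, so I_lo=151, I_hi=200, C_lo=1092.2, C_hi=1514.8.
(200−151)/(1514.8−1092.2) × (1286.5−1092.2) + 151 = 49/422.6 × 194.3 + 151 ≈ 173.53 → 174.
PM2.5: 63.89 ∈ [0.00, 74.34] ↔ index [0, 50].
0 + (63.89−0.00)·(50−0)/(74.34−0.00) = 0 + 63.89·50/74.34 ≈ 42.97, so AQI = 43.
SO₂: row 98.53–332.32 (AQI 51–100). (100−51)·(179.89−98.53)/(332.32−98.53) + 51 = 49·81.36/233.79 + 51 ≈ 68.05 → 68.
PM10 585.78: bracket 450.09–603.48 → index 151–200; slope 49/153.39, offset 135.69.
AQI = 151 + 49/153.39·135.69 ≈ 194.35 ⇒ 194.
Sub-indices: NO₂→174, PM2.5→43, SO₂→68, PM10→194. Overall AQI = max = 194; dominant pollutant is PM10.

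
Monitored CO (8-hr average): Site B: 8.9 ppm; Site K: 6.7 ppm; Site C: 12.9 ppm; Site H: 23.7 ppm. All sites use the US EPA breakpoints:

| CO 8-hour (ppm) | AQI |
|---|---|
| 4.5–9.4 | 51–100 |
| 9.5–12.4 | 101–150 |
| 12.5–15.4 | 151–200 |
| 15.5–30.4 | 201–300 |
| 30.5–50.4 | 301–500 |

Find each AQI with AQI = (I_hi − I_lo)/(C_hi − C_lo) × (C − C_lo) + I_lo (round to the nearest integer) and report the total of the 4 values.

Site B 8.9: bracket 4.5–9.4 → index 51–100; slope 49/4.9, offset 4.4.
AQI = 51 + 49/4.9·4.4 ≈ 95.00 ⇒ 95.
Site K: 6.7 lies in 4.5–9.4, so I_lo=51, I_hi=100, C_lo=4.5, C_hi=9.4.
(100−51)/(9.4−4.5) × (6.7−4.5) + 51 = 49/4.9 × 2.2 + 51 ≈ 73.00 → 73.
Site C: row 12.5–15.4 (AQI 151–200). (200−151)·(12.9−12.5)/(15.4−12.5) + 151 = 49·0.4/2.9 + 151 ≈ 157.76 → 158.
Site H: 23.7 lies in 15.5–30.4, so I_lo=201, I_hi=300, C_lo=15.5, C_hi=30.4.
(300−201)/(30.4−15.5) × (23.7−15.5) + 201 = 99/14.9 × 8.2 + 201 ≈ 255.48 → 255.
AQIs: Site B=95, Site K=73, Site C=158, Site H=255. Sum = 95 + 73 + 158 + 255 = 581.

581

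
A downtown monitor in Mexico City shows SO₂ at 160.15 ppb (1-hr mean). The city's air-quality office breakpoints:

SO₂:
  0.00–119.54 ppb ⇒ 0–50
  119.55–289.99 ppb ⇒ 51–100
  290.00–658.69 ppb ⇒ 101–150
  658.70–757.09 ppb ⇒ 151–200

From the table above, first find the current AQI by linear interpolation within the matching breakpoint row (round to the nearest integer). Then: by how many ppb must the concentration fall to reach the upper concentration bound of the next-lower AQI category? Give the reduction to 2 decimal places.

40.61

SO₂: 160.15 lies in 119.55–289.99, so I_lo=51, I_hi=100, C_lo=119.55, C_hi=289.99.
(100−51)/(289.99−119.55) × (160.15−119.55) + 51 = 49/170.44 × 40.60 + 51 ≈ 62.67 → 63.
Current AQI 63 is in the Moderate range (51–100). The next-lower category tops out at AQI 50, whose upper concentration bound is 119.54 ppb.
Reduction needed = 160.15 − 119.54 = 40.61 ppb.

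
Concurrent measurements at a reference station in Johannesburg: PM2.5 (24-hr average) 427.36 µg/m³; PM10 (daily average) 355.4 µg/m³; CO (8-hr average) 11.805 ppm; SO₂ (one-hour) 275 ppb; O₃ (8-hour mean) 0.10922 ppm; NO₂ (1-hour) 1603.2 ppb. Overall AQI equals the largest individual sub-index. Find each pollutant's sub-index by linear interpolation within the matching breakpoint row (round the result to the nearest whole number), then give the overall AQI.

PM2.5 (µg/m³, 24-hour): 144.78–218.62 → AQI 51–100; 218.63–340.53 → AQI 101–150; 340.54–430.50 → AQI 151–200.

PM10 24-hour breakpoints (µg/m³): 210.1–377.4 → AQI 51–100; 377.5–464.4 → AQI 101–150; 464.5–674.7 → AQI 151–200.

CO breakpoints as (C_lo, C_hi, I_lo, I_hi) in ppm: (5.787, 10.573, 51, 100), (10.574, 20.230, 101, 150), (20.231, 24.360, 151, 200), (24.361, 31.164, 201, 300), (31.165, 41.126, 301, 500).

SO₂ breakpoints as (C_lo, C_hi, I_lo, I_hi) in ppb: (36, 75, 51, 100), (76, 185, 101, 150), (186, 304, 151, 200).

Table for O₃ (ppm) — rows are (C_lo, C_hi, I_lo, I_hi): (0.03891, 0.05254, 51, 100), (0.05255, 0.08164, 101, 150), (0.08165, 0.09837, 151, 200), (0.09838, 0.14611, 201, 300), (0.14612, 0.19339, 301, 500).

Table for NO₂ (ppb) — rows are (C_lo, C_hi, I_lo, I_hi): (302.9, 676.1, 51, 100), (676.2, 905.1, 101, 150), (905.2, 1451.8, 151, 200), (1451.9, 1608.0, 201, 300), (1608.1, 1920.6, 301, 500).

297

PM2.5: row 340.54–430.50 (AQI 151–200). (200−151)·(427.36−340.54)/(430.50−340.54) + 151 = 49·86.82/89.96 + 151 ≈ 198.29 → 198.
PM10: row 210.1–377.4 (AQI 51–100). (100−51)·(355.4−210.1)/(377.4−210.1) + 51 = 49·145.3/167.3 + 51 ≈ 93.56 → 94.
CO: 11.805 ∈ [10.574, 20.230] ↔ index [101, 150].
101 + (11.805−10.574)·(150−101)/(20.230−10.574) = 101 + 1.231·49/9.656 ≈ 107.25, so AQI = 107.
SO₂: 275 lies in 186–304, so I_lo=151, I_hi=200, C_lo=186, C_hi=304.
(200−151)/(304−186) × (275−186) + 151 = 49/118 × 89 + 151 ≈ 187.96 → 188.
O₃ 0.10922: bracket 0.09838–0.14611 → index 201–300; slope 99/0.04773, offset 0.01084.
AQI = 201 + 99/0.04773·0.01084 ≈ 223.48 ⇒ 223.
NO₂ 1603.2: bracket 1451.9–1608.0 → index 201–300; slope 99/156.1, offset 151.3.
AQI = 201 + 99/156.1·151.3 ≈ 296.96 ⇒ 297.
Sub-indices: PM2.5→198, PM10→94, CO→107, SO₂→188, O₃→223, NO₂→297. Overall AQI = max = 297; dominant pollutant is NO₂.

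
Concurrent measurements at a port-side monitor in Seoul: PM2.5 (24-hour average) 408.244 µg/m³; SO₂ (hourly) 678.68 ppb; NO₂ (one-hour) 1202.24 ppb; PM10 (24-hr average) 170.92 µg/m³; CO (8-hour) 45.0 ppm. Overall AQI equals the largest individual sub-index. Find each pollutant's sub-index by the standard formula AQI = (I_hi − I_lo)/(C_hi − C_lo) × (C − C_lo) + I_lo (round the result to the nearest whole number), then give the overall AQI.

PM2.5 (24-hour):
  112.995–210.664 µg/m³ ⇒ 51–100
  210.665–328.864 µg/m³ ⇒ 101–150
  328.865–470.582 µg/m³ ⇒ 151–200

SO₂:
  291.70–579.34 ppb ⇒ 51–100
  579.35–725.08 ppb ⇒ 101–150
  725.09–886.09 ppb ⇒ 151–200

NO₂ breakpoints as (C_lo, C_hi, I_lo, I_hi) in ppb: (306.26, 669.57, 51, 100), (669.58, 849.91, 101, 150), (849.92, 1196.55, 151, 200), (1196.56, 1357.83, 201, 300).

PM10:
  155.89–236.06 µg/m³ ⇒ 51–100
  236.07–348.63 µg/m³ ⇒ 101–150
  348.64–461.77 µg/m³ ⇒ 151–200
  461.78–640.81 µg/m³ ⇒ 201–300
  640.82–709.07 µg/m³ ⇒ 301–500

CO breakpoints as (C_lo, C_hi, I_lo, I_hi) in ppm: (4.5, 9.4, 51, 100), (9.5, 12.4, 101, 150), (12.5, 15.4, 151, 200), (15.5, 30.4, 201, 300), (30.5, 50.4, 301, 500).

446

PM2.5: 408.244 lies in 328.865–470.582, so I_lo=151, I_hi=200, C_lo=328.865, C_hi=470.582.
(200−151)/(470.582−328.865) × (408.244−328.865) + 151 = 49/141.717 × 79.379 + 151 ≈ 178.45 → 178.
SO₂: 678.68 ∈ [579.35, 725.08] ↔ index [101, 150].
101 + (678.68−579.35)·(150−101)/(725.08−579.35) = 101 + 99.33·49/145.73 ≈ 134.40, so AQI = 134.
NO₂: row 1196.56–1357.83 (AQI 201–300). (300−201)·(1202.24−1196.56)/(1357.83−1196.56) + 201 = 99·5.68/161.27 + 201 ≈ 204.49 → 204.
PM10: 170.92 ∈ [155.89, 236.06] ↔ index [51, 100].
51 + (170.92−155.89)·(100−51)/(236.06−155.89) = 51 + 15.03·49/80.17 ≈ 60.19, so AQI = 60.
CO: row 30.5–50.4 (AQI 301–500). (500−301)·(45.0−30.5)/(50.4−30.5) + 301 = 199·14.5/19.9 + 301 ≈ 446.00 → 446.
Sub-indices: PM2.5→178, SO₂→134, NO₂→204, PM10→60, CO→446. Overall AQI = max = 446; dominant pollutant is CO.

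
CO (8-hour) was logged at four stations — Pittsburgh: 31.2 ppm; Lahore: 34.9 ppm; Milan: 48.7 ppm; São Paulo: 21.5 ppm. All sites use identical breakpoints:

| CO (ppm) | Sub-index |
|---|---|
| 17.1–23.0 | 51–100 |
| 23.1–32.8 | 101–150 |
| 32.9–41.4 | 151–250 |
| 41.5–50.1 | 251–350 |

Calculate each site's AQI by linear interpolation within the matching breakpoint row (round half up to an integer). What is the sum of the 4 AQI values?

738

Pittsburgh: row 23.1–32.8 (AQI 101–150). (150−101)·(31.2−23.1)/(32.8−23.1) + 101 = 49·8.1/9.7 + 101 ≈ 141.92 → 142.
Lahore: 34.9 lies in 32.9–41.4, so I_lo=151, I_hi=250, C_lo=32.9, C_hi=41.4.
(250−151)/(41.4−32.9) × (34.9−32.9) + 151 = 99/8.5 × 2.0 + 151 ≈ 174.29 → 174.
Milan: 48.7 ∈ [41.5, 50.1] ↔ index [251, 350].
251 + (48.7−41.5)·(350−251)/(50.1−41.5) = 251 + 7.2·99/8.6 ≈ 333.88, so AQI = 334.
São Paulo: row 17.1–23.0 (AQI 51–100). (100−51)·(21.5−17.1)/(23.0−17.1) + 51 = 49·4.4/5.9 + 51 ≈ 87.54 → 88.
AQIs: Pittsburgh=142, Lahore=174, Milan=334, São Paulo=88. Sum = 142 + 174 + 334 + 88 = 738.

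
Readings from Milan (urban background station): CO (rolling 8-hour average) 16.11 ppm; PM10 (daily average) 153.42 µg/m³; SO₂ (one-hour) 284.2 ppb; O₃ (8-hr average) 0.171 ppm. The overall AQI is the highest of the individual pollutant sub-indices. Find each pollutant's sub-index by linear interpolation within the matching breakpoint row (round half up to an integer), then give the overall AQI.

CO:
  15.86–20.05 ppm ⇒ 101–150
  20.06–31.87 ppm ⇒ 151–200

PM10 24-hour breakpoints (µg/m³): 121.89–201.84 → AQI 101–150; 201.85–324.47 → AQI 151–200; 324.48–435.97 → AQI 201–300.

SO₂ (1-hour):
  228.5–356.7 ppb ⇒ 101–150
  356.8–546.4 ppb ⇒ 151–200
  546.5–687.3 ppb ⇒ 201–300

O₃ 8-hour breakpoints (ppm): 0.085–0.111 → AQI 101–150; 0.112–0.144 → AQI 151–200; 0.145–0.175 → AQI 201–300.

287

CO: 16.11 ∈ [15.86, 20.05] ↔ index [101, 150].
101 + (16.11−15.86)·(150−101)/(20.05−15.86) = 101 + 0.25·49/4.19 ≈ 103.92, so AQI = 104.
PM10: 153.42 ∈ [121.89, 201.84] ↔ index [101, 150].
101 + (153.42−121.89)·(150−101)/(201.84−121.89) = 101 + 31.53·49/79.95 ≈ 120.32, so AQI = 120.
SO₂: 284.2 lies in 228.5–356.7, so I_lo=101, I_hi=150, C_lo=228.5, C_hi=356.7.
(150−101)/(356.7−228.5) × (284.2−228.5) + 101 = 49/128.2 × 55.7 + 101 ≈ 122.29 → 122.
O₃: 0.171 ∈ [0.145, 0.175] ↔ index [201, 300].
201 + (0.171−0.145)·(300−201)/(0.175−0.145) = 201 + 0.026·99/0.030 ≈ 286.80, so AQI = 287.
Sub-indices: CO→104, PM10→120, SO₂→122, O₃→287. Overall AQI = max = 287; dominant pollutant is O₃.
AQI 287: Very Unhealthy.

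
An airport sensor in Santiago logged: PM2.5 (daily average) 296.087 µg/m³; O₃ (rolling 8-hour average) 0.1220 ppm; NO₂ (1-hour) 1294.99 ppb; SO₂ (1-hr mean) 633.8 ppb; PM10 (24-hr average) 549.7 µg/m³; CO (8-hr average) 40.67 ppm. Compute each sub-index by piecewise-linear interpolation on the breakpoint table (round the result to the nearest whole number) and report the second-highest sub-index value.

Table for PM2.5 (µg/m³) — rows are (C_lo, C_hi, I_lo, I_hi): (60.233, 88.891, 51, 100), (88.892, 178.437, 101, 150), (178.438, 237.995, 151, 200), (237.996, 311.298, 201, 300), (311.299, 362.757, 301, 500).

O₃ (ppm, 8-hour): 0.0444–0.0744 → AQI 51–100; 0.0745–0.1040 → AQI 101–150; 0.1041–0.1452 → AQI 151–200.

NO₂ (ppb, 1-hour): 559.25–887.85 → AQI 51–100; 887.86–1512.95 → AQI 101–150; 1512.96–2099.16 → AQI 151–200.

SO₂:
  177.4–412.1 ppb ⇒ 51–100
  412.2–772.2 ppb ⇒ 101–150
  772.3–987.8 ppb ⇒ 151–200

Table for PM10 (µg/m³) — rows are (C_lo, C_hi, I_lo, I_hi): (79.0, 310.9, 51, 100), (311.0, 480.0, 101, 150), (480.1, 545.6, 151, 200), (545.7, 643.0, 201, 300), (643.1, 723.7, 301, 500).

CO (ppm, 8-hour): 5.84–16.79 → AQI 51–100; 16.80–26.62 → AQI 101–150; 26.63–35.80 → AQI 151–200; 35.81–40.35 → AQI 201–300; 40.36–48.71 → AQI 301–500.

PM2.5: row 237.996–311.298 (AQI 201–300). (300−201)·(296.087−237.996)/(311.298−237.996) + 201 = 99·58.091/73.302 + 201 ≈ 279.46 → 279.
O₃ 0.1220: bracket 0.1041–0.1452 → index 151–200; slope 49/0.0411, offset 0.0179.
AQI = 151 + 49/0.0411·0.0179 ≈ 172.34 ⇒ 172.
NO₂ 1294.99: bracket 887.86–1512.95 → index 101–150; slope 49/625.09, offset 407.13.
AQI = 101 + 49/625.09·407.13 ≈ 132.91 ⇒ 133.
SO₂ 633.8: bracket 412.2–772.2 → index 101–150; slope 49/360.0, offset 221.6.
AQI = 101 + 49/360.0·221.6 ≈ 131.16 ⇒ 131.
PM10: 549.7 ∈ [545.7, 643.0] ↔ index [201, 300].
201 + (549.7−545.7)·(300−201)/(643.0−545.7) = 201 + 4.0·99/97.3 ≈ 205.07, so AQI = 205.
CO 40.67: bracket 40.36–48.71 → index 301–500; slope 199/8.35, offset 0.31.
AQI = 301 + 199/8.35·0.31 ≈ 308.39 ⇒ 308.
Sub-indices: PM2.5→279, O₃→172, NO₂→133, SO₂→131, PM10→205, CO→308. Ranked high→low: 308, 279, 205, 172, 133, 131. Second-highest sub-index = 279.

279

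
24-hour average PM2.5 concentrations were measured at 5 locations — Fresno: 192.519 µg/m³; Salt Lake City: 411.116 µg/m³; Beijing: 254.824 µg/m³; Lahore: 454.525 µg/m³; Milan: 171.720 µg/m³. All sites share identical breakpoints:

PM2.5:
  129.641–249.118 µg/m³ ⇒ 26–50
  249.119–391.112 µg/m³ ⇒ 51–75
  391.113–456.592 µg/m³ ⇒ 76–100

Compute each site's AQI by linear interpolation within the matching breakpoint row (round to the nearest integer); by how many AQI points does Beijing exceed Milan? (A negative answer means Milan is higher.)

18

Fresno: 192.519 lies in 129.641–249.118, so I_lo=26, I_hi=50, C_lo=129.641, C_hi=249.118.
(50−26)/(249.118−129.641) × (192.519−129.641) + 26 = 24/119.477 × 62.878 + 26 ≈ 38.63 → 39.
Salt Lake City: 411.116 lies in 391.113–456.592, so I_lo=76, I_hi=100, C_lo=391.113, C_hi=456.592.
(100−76)/(456.592−391.113) × (411.116−391.113) + 76 = 24/65.479 × 20.003 + 76 ≈ 83.33 → 83.
Beijing: row 249.119–391.112 (AQI 51–75). (75−51)·(254.824−249.119)/(391.112−249.119) + 51 = 24·5.705/141.993 + 51 ≈ 51.96 → 52.
Lahore: 454.525 ∈ [391.113, 456.592] ↔ index [76, 100].
76 + (454.525−391.113)·(100−76)/(456.592−391.113) = 76 + 63.412·24/65.479 ≈ 99.24, so AQI = 99.
Milan 171.720: bracket 129.641–249.118 → index 26–50; slope 24/119.477, offset 42.079.
AQI = 26 + 24/119.477·42.079 ≈ 34.45 ⇒ 34.
AQIs: Fresno=39, Salt Lake City=83, Beijing=52, Lahore=99, Milan=34. Beijing (52) − Milan (34) = 18.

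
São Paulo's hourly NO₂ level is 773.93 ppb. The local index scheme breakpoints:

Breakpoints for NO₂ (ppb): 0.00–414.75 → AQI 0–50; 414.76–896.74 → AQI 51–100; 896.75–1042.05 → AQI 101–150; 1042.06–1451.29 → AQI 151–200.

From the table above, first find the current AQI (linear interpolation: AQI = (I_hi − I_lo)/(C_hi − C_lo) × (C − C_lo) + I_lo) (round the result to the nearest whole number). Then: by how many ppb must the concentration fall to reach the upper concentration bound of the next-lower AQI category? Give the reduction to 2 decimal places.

359.18

NO₂: 773.93 ∈ [414.76, 896.74] ↔ index [51, 100].
51 + (773.93−414.76)·(100−51)/(896.74−414.76) = 51 + 359.17·49/481.98 ≈ 87.51, so AQI = 88.
Current AQI 88 is in the Moderate range (51–100). The next-lower category tops out at AQI 50, whose upper concentration bound is 414.75 ppb.
Reduction needed = 773.93 − 414.75 = 359.18 ppb.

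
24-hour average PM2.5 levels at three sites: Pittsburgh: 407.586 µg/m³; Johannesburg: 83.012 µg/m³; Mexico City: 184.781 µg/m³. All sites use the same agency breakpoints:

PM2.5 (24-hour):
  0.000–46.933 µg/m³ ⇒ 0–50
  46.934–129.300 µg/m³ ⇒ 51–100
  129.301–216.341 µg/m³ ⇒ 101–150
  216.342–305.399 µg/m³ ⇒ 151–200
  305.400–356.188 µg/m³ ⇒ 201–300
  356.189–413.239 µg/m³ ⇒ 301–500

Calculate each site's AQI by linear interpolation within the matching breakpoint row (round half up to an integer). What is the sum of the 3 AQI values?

684

Pittsburgh: 407.586 ∈ [356.189, 413.239] ↔ index [301, 500].
301 + (407.586−356.189)·(500−301)/(413.239−356.189) = 301 + 51.397·199/57.050 ≈ 480.28, so AQI = 480.
Johannesburg: row 46.934–129.300 (AQI 51–100). (100−51)·(83.012−46.934)/(129.300−46.934) + 51 = 49·36.078/82.366 + 51 ≈ 72.46 → 72.
Mexico City: 184.781 ∈ [129.301, 216.341] ↔ index [101, 150].
101 + (184.781−129.301)·(150−101)/(216.341−129.301) = 101 + 55.480·49/87.040 ≈ 132.23, so AQI = 132.
AQIs: Pittsburgh=480, Johannesburg=72, Mexico City=132. Sum = 480 + 72 + 132 = 684.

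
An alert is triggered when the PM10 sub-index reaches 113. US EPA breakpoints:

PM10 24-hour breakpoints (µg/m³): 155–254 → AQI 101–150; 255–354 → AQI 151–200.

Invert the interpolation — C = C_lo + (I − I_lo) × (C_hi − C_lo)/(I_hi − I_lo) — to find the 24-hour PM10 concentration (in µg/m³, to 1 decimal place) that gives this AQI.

179.2

AQI 113 lies in the 101–150 band, which corresponds to 155–254 µg/m³.
C = 155 + (113−101)×(254−155)/(150−101) = 155 + 12×99/49 ≈ 179.245 µg/m³ → 179.2 µg/m³ to 1 dp.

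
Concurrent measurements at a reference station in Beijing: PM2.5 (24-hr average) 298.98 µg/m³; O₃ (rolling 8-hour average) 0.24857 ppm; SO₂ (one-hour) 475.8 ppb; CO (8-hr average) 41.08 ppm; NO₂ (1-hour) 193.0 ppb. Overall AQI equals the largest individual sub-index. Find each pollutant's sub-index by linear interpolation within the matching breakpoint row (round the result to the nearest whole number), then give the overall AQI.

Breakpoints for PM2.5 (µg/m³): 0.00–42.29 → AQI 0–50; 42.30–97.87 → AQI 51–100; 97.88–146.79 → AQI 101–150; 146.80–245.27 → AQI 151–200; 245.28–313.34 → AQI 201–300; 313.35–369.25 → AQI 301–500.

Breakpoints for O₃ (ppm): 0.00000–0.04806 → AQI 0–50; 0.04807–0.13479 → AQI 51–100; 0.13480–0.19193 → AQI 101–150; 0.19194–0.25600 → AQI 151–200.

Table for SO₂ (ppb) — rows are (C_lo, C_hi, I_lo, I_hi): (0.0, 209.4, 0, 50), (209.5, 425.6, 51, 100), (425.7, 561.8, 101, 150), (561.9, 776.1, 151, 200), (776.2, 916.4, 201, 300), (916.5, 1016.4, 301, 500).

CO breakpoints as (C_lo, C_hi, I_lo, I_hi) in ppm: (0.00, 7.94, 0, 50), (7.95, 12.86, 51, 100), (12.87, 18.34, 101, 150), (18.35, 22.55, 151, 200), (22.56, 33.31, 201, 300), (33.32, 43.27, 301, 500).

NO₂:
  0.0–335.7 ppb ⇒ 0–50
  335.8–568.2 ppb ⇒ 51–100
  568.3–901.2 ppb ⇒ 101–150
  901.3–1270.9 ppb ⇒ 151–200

456

PM2.5: row 245.28–313.34 (AQI 201–300). (300−201)·(298.98−245.28)/(313.34−245.28) + 201 = 99·53.70/68.06 + 201 ≈ 279.11 → 279.
O₃: row 0.19194–0.25600 (AQI 151–200). (200−151)·(0.24857−0.19194)/(0.25600−0.19194) + 151 = 49·0.05663/0.06406 + 151 ≈ 194.32 → 194.
SO₂: 475.8 lies in 425.7–561.8, so I_lo=101, I_hi=150, C_lo=425.7, C_hi=561.8.
(150−101)/(561.8−425.7) × (475.8−425.7) + 101 = 49/136.1 × 50.1 + 101 ≈ 119.04 → 119.
CO: row 33.32–43.27 (AQI 301–500). (500−301)·(41.08−33.32)/(43.27−33.32) + 301 = 199·7.76/9.95 + 301 ≈ 456.20 → 456.
NO₂ 193.0: bracket 0.0–335.7 → index 0–50; slope 50/335.7, offset 193.0.
AQI = 0 + 50/335.7·193.0 ≈ 28.75 ⇒ 29.
Sub-indices: PM2.5→279, O₃→194, SO₂→119, CO→456, NO₂→29. Overall AQI = max = 456; dominant pollutant is CO.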